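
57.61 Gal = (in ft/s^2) 1.89. Check: 1 Gal = 0.01 m/s^2, so 57.61 Gal = 57.61 * 0.01 = 0.5761 m/s^2. 1 ft/s^2 = 0.3048 m/s^2, so 0.5761 m/s^2 = 0.5761 / 0.3048 = 1.8900919 ft/s^2 ≈ 1.89 ft/s^2 (4 s.f.).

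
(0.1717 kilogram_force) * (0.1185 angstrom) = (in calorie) 4.769e-12. Check: 1 kilogram_force = 9.80665 N, so 0.1717 kilogram_force = 0.1717 * 9.80665 = 1.6838018 N. 1 angstrom = 1e-10 m, so 0.1185 angstrom = 0.1185 * 1e-10 = 1.185e-11 m. Combine: 1.6838018 N * 1.185e-11 m = 1.9953051e-11 J. 1 calorie = 4.184 J, so 1.9953051e-11 J = 1.9953051e-11 / 4.184 = 4.7688937e-12 calorie ≈ 4.769e-12 calorie (4 s.f.).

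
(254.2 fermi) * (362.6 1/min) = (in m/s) 1 fermi = 1e-15 m, so 254.2 fermi = 254.2 * 1e-15 = 2.542e-13 m. 1 1/min = 0.016666667 Hz, so 362.6 1/min = 362.6 * 0.016666667 = 6.0433333 Hz. Combine: 2.542e-13 m * 6.0433333 Hz = 1.5362153e-12 m/s. Result: 1.5362153e-12 m/s ≈ 1.536e-12 m/s (4 s.f.). Final answer: 1.536e-12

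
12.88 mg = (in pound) 2.84e-05. Check: 1 mg = 1e-06 kg, so 12.88 mg = 12.88 * 1e-06 = 1.288e-05 kg. 1 pound = 0.45359237 kg, so 1.288e-05 kg = 1.288e-05 / 0.45359237 = 2.8395539e-05 pound ≈ 2.84e-05 pound (4 s.f.).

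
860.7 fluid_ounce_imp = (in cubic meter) 0.02446. Check: 1 fluid_ounce_imp = 2.8413063e-05 m^3, so 860.7 fluid_ounce_imp = 860.7 * 2.8413063e-05 = 0.024455123 m^3. 0.024455123 m^3 = 0.024455123 cubic meter ≈ 0.02446 cubic meter (4 s.f.).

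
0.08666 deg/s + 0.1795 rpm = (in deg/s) 1 deg/s = 0.017453293 rad/s, so 0.08666 deg/s = 0.08666 * 0.017453293 = 0.0015125023 rad/s. 1 rpm = 0.10471976 rad/s, so 0.1795 rpm = 0.1795 * 0.10471976 = 0.018797196 rad/s. Sum: 0.0015125023 + 0.018797196 = 0.020309698 rad/s. 1 deg/s = 0.017453293 rad/s, so 0.020309698 rad/s = 0.020309698 / 0.017453293 = 1.16366 deg/s ≈ 1.164 deg/s (4 s.f.). Final answer: 1.164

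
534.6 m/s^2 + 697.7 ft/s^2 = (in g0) 76.2. Check: 534.6 m/s^2 is already in m/s^2. 1 ft/s^2 = 0.3048 m/s^2, so 697.7 ft/s^2 = 697.7 * 0.3048 = 212.65896 m/s^2. Sum: 534.6 + 212.65896 = 747.25896 m/s^2. 1 g0 = 9.80665 m/s^2, so 747.25896 m/s^2 = 747.25896 / 9.80665 = 76.199208 g0 ≈ 76.2 g0 (4 s.f.).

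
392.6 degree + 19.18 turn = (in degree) 1 degree = 0.017453293 rad, so 392.6 degree = 392.6 * 0.017453293 = 6.8521626 rad. 1 turn = 6.2831853 rad, so 19.18 turn = 19.18 * 6.2831853 = 120.51149 rad. Sum: 6.8521626 + 120.51149 = 127.36366 rad. 1 degree = 0.017453293 rad, so 127.36366 rad = 127.36366 / 0.017453293 = 7297.4 degree ≈ 7297 degree (4 s.f.). Final answer: 7297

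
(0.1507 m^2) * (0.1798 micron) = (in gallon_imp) 0.1507 m^2 is already in m^2. 1 micron = 1e-06 m, so 0.1798 micron = 0.1798 * 1e-06 = 1.798e-07 m. Combine: 0.1507 m^2 * 1.798e-07 m = 2.709586e-08 m^3. 1 gallon_imp = 0.00454609 m^3, so 2.709586e-08 m^3 = 2.709586e-08 / 0.00454609 = 5.960256e-06 gallon_imp ≈ 5.96e-06 gallon_imp (4 s.f.). Final answer: 5.96e-06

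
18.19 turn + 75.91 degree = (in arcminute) 1 turn = 6.2831853 rad, so 18.19 turn = 18.19 * 6.2831853 = 114.29114 rad. 1 degree = 0.017453293 rad, so 75.91 degree = 75.91 * 0.017453293 = 1.3248794 rad. Sum: 114.29114 + 1.3248794 = 115.61602 rad. 1 arcminute = 0.00029088821 rad, so 115.61602 rad = 115.61602 / 0.00029088821 = 397458.6 arcminute ≈ 3.975e+05 arcminute (4 s.f.). Final answer: 3.975e+05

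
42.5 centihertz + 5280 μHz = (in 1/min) 25.82. Check: 1 centihertz = 0.01 Hz, so 42.5 centihertz = 42.5 * 0.01 = 0.425 Hz. 1 μHz = 1e-06 Hz, so 5280 μHz = 5280 * 1e-06 = 0.00528 Hz. Sum: 0.425 + 0.00528 = 0.43028 Hz. 1 1/min = 0.016666667 Hz, so 0.43028 Hz = 0.43028 / 0.016666667 = 25.8168 1/min ≈ 25.82 1/min (4 s.f.).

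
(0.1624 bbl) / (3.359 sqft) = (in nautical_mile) 4.468e-05. Check: 1 bbl = 0.15898729 m^3, so 0.1624 bbl = 0.1624 * 0.15898729 = 0.025819537 m^3. 1 sqft = 0.09290304 m^2, so 3.359 sqft = 3.359 * 0.09290304 = 0.31206131 m^2. Combine: 0.025819537 m^3 / 0.31206131 m^2 = 0.082738666 m. 1 nautical_mile = 1852 m, so 0.082738666 m = 0.082738666 / 1852 = 4.4675306e-05 nautical_mile ≈ 4.468e-05 nautical_mile (4 s.f.).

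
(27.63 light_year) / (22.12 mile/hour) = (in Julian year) 8.377e+08. Check: 1 light_year = 9.4607305e+15 m, so 27.63 light_year = 27.63 * 9.4607305e+15 = 2.6139998e+17 m. 1 mile/hour = 0.44704 m/s, so 22.12 mile/hour = 22.12 * 0.44704 = 9.8885248 m/s. Combine: 2.6139998e+17 m / 9.8885248 m/s = 2.6434679e+16 s. 1 Julian year = 31557600 s, so 2.6434679e+16 s = 2.6434679e+16 / 31557600 = 8.3766444e+08 Julian year ≈ 8.377e+08 Julian year (4 s.f.).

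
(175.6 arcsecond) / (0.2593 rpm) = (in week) 1 arcsecond = 4.8481368e-06 rad, so 175.6 arcsecond = 175.6 * 4.8481368e-06 = 0.00085133282 rad. 1 rpm = 0.10471976 rad/s, so 0.2593 rpm = 0.2593 * 0.10471976 = 0.027153833 rad/s. Combine: 0.00085133282 rad / 0.027153833 rad/s = 0.031352216 s. 1 week = 604800 s, so 0.031352216 s = 0.031352216 / 604800 = 5.1838982e-08 week ≈ 5.184e-08 week (4 s.f.). Final answer: 5.184e-08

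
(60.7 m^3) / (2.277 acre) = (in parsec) 2.135e-19. Check: 60.7 m^3 is already in m^3. 1 acre = 4046.8564 m^2, so 2.277 acre = 2.277 * 4046.8564 = 9214.6921 m^2. Combine: 60.7 m^3 / 9214.6921 m^2 = 0.0065873064 m. 1 parsec = 3.0856776e+16 m, so 0.0065873064 m = 0.0065873064 / 3.0856776e+16 = 2.1348006e-19 parsec ≈ 2.135e-19 parsec (4 s.f.).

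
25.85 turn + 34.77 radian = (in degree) 1.13e+04. Check: 1 turn = 6.2831853 rad, so 25.85 turn = 25.85 * 6.2831853 = 162.42034 rad. 34.77 radian = 34.77 rad. Sum: 162.42034 + 34.77 = 197.19034 rad. 1 degree = 0.017453293 rad, so 197.19034 rad = 197.19034 / 0.017453293 = 11298.174 degree ≈ 1.13e+04 degree (4 s.f.).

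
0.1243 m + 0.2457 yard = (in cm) 0.1243 m is already in m. 1 yard = 0.9144 m, so 0.2457 yard = 0.2457 * 0.9144 = 0.22466808 m. Sum: 0.1243 + 0.22466808 = 0.34896808 m. 1 cm = 0.01 m, so 0.34896808 m = 0.34896808 / 0.01 = 34.896808 cm ≈ 34.9 cm (4 s.f.). Final answer: 34.9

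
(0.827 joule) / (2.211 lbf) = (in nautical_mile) 4.54e-05. Check: 0.827 joule = 0.827 J. 1 lbf = 4.4482216 N, so 2.211 lbf = 2.211 * 4.4482216 = 9.835018 N. Combine: 0.827 J / 9.835018 N = 0.084087289 m. 1 nautical_mile = 1852 m, so 0.084087289 m = 0.084087289 / 1852 = 4.5403504e-05 nautical_mile ≈ 4.54e-05 nautical_mile (4 s.f.).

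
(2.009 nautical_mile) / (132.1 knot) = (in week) 1 nautical_mile = 1852 m, so 2.009 nautical_mile = 2.009 * 1852 = 3720.668 m. 1 knot = 0.51444444 m/s, so 132.1 knot = 132.1 * 0.51444444 = 67.958111 m/s. Combine: 3720.668 m / 67.958111 m/s = 54.749432 s. 1 week = 604800 s, so 54.749432 s = 54.749432 / 604800 = 9.0524855e-05 week ≈ 9.052e-05 week (4 s.f.). Final answer: 9.052e-05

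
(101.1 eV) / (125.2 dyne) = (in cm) 1 eV = 1.6021766e-19 J, so 101.1 eV = 101.1 * 1.6021766e-19 = 1.6198006e-17 J. 1 dyne = 1e-05 N, so 125.2 dyne = 125.2 * 1e-05 = 0.001252 N. Combine: 1.6198006e-17 J / 0.001252 N = 1.2937704e-14 m. 1 cm = 0.01 m, so 1.2937704e-14 m = 1.2937704e-14 / 0.01 = 1.2937704e-12 cm ≈ 1.294e-12 cm (4 s.f.). Final answer: 1.294e-12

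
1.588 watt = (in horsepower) 0.00213. Check: 1.588 watt = 1.588 W. 1 horsepower = 745.69987 W, so 1.588 W = 1.588 / 745.69987 = 0.0021295431 horsepower ≈ 0.00213 horsepower (4 s.f.).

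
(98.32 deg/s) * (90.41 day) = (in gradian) 1 deg/s = 0.017453293 rad/s, so 98.32 deg/s = 98.32 * 0.017453293 = 1.7160077 rad/s. 1 day = 86400 s, so 90.41 day = 90.41 * 86400 = 7811424 s. Combine: 1.7160077 rad/s * 7811424 s = 13404464 rad. 1 gradian = 0.015707963 rad, so 13404464 rad = 13404464 / 0.015707963 = 8.5335468e+08 gradian ≈ 8.534e+08 gradian (4 s.f.). Final answer: 8.534e+08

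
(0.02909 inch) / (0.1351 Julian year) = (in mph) 3.877e-10. Check: 1 inch = 0.0254 m, so 0.02909 inch = 0.02909 * 0.0254 = 0.000738886 m. 1 Julian year = 31557600 s, so 0.1351 Julian year = 0.1351 * 31557600 = 4263431.8 s. Combine: 0.000738886 m / 4263431.8 s = 1.733078e-10 m/s. 1 mph = 0.44704 m/s, so 1.733078e-10 m/s = 1.733078e-10 / 0.44704 = 3.8767852e-10 mph ≈ 3.877e-10 mph (4 s.f.).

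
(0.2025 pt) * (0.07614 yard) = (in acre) 1 pt = 0.00035277778 m, so 0.2025 pt = 0.2025 * 0.00035277778 = 7.14375e-05 m. 1 yard = 0.9144 m, so 0.07614 yard = 0.07614 * 0.9144 = 0.069622416 m. Combine: 7.14375e-05 m * 0.069622416 m = 4.9736513e-06 m^2. 1 acre = 4046.8564 m^2, so 4.9736513e-06 m^2 = 4.9736513e-06 / 4046.8564 = 1.229016e-09 acre ≈ 1.229e-09 acre (4 s.f.). Final answer: 1.229e-09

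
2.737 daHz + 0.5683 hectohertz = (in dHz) 842. Check: 1 daHz = 10 Hz, so 2.737 daHz = 2.737 * 10 = 27.37 Hz. 1 hectohertz = 100 Hz, so 0.5683 hectohertz = 0.5683 * 100 = 56.83 Hz. Sum: 27.37 + 56.83 = 84.2 Hz. 1 dHz = 0.1 Hz, so 84.2 Hz = 84.2 / 0.1 = 842 dHz.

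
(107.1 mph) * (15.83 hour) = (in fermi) 2.728e+21. Check: 1 mph = 0.44704 m/s, so 107.1 mph = 107.1 * 0.44704 = 47.877984 m/s. 1 hour = 3600 s, so 15.83 hour = 15.83 * 3600 = 56988 s. Combine: 47.877984 m/s * 56988 s = 2728470.6 m. 1 fermi = 1e-15 m, so 2728470.6 m = 2728470.6 / 1e-15 = 2.7284706e+21 fermi ≈ 2.728e+21 fermi (4 s.f.).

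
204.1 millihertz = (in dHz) 2.041. Check: 1 millihertz = 0.001 Hz, so 204.1 millihertz = 204.1 * 0.001 = 0.2041 Hz. 1 dHz = 0.1 Hz, so 0.2041 Hz = 0.2041 / 0.1 = 2.041 dHz.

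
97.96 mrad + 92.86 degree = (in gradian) 109.4. Check: 1 mrad = 0.001 rad, so 97.96 mrad = 97.96 * 0.001 = 0.09796 rad. 1 degree = 0.017453293 rad, so 92.86 degree = 92.86 * 0.017453293 = 1.6207127 rad. Sum: 0.09796 + 1.6207127 = 1.7186727 rad. 1 gradian = 0.015707963 rad, so 1.7186727 rad = 1.7186727 / 0.015707963 = 109.41411 gradian ≈ 109.4 gradian (4 s.f.).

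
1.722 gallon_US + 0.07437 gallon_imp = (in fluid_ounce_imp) 241.3. Check: 1 gallon_US = 0.0037854118 m^3, so 1.722 gallon_US = 1.722 * 0.0037854118 = 0.0065184791 m^3. 1 gallon_imp = 0.00454609 m^3, so 0.07437 gallon_imp = 0.07437 * 0.00454609 = 0.00033809271 m^3. Sum: 0.0065184791 + 0.00033809271 = 0.0068565718 m^3. 1 fluid_ounce_imp = 2.8413063e-05 m^3, so 0.0068565718 m^3 = 0.0068565718 / 2.8413063e-05 = 241.31759 fluid_ounce_imp ≈ 241.3 fluid_ounce_imp (4 s.f.).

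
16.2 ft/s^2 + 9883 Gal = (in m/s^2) 103.8. Check: 1 ft/s^2 = 0.3048 m/s^2, so 16.2 ft/s^2 = 16.2 * 0.3048 = 4.93776 m/s^2. 1 Gal = 0.01 m/s^2, so 9883 Gal = 9883 * 0.01 = 98.83 m/s^2. Sum: 4.93776 + 98.83 = 103.76776 m/s^2. Result: 103.76776 m/s^2 ≈ 103.8 m/s^2 (4 s.f.).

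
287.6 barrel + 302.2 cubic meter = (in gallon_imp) 1 barrel = 0.15898729 m^3, so 287.6 barrel = 287.6 * 0.15898729 = 45.724746 m^3. 302.2 cubic meter = 302.2 m^3. Sum: 45.724746 + 302.2 = 347.92475 m^3. 1 gallon_imp = 0.00454609 m^3, so 347.92475 m^3 = 347.92475 / 0.00454609 = 76532.745 gallon_imp ≈ 7.653e+04 gallon_imp (4 s.f.). Final answer: 7.653e+04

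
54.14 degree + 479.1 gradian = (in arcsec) 1.747e+06. Check: 1 degree = 0.017453293 rad, so 54.14 degree = 54.14 * 0.017453293 = 0.94492126 rad. 1 gradian = 0.015707963 rad, so 479.1 gradian = 479.1 * 0.015707963 = 7.5256852 rad. Sum: 0.94492126 + 7.5256852 = 8.4706065 rad. 1 arcsec = 4.8481368e-06 rad, so 8.4706065 rad = 8.4706065 / 4.8481368e-06 = 1747188 arcsec ≈ 1.747e+06 arcsec (4 s.f.).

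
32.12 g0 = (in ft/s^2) 1 g0 = 9.80665 m/s^2, so 32.12 g0 = 32.12 * 9.80665 = 314.9896 m/s^2. 1 ft/s^2 = 0.3048 m/s^2, so 314.9896 m/s^2 = 314.9896 / 0.3048 = 1033.4304 ft/s^2 ≈ 1033 ft/s^2 (4 s.f.). Final answer: 1033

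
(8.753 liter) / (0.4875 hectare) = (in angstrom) 1 liter = 0.001 m^3, so 8.753 liter = 8.753 * 0.001 = 0.008753 m^3. 1 hectare = 10000 m^2, so 0.4875 hectare = 0.4875 * 10000 = 4875 m^2. Combine: 0.008753 m^3 / 4875 m^2 = 1.7954872e-06 m. 1 angstrom = 1e-10 m, so 1.7954872e-06 m = 1.7954872e-06 / 1e-10 = 17954.872 angstrom ≈ 1.795e+04 angstrom (4 s.f.). Final answer: 1.795e+04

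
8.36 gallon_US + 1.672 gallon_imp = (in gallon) 1 gallon_US = 0.0037854118 m^3, so 8.36 gallon_US = 8.36 * 0.0037854118 = 0.031646043 m^3. 1 gallon_imp = 0.00454609 m^3, so 1.672 gallon_imp = 1.672 * 0.00454609 = 0.0076010625 m^3. Sum: 0.031646043 + 0.0076010625 = 0.039247105 m^3. 1 gallon = 0.0037854118 m^3, so 0.039247105 m^3 = 0.039247105 / 0.0037854118 = 10.367988 gallon ≈ 10.37 gallon (4 s.f.). Final answer: 10.37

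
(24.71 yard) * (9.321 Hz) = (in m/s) 1 yard = 0.9144 m, so 24.71 yard = 24.71 * 0.9144 = 22.594824 m. 9.321 Hz is already in Hz. Combine: 22.594824 m * 9.321 Hz = 210.60635 m/s. Result: 210.60635 m/s ≈ 210.6 m/s (4 s.f.). Final answer: 210.6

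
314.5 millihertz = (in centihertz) 1 millihertz = 0.001 Hz, so 314.5 millihertz = 314.5 * 0.001 = 0.3145 Hz. 1 centihertz = 0.01 Hz, so 0.3145 Hz = 0.3145 / 0.01 = 31.45 centihertz. Final answer: 31.45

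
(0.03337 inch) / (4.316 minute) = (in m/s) 3.273e-06. Check: 1 inch = 0.0254 m, so 0.03337 inch = 0.03337 * 0.0254 = 0.000847598 m. 1 minute = 60 s, so 4.316 minute = 4.316 * 60 = 258.96 s. Combine: 0.000847598 m / 258.96 s = 3.2730846e-06 m/s. Result: 3.2730846e-06 m/s ≈ 3.273e-06 m/s (4 s.f.).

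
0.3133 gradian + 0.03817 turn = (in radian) 1 gradian = 0.015707963 rad, so 0.3133 gradian = 0.3133 * 0.015707963 = 0.0049213049 rad. 1 turn = 6.2831853 rad, so 0.03817 turn = 0.03817 * 6.2831853 = 0.23982918 rad. Sum: 0.0049213049 + 0.23982918 = 0.24475049 rad. 0.24475049 rad = 0.24475049 radian ≈ 0.2448 radian (4 s.f.). Final answer: 0.2448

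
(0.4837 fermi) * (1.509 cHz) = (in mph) 1 fermi = 1e-15 m, so 0.4837 fermi = 0.4837 * 1e-15 = 4.837e-16 m. 1 cHz = 0.01 Hz, so 1.509 cHz = 1.509 * 0.01 = 0.01509 Hz. Combine: 4.837e-16 m * 0.01509 Hz = 7.299033e-18 m/s. 1 mph = 0.44704 m/s, so 7.299033e-18 m/s = 7.299033e-18 / 0.44704 = 1.6327472e-17 mph ≈ 1.633e-17 mph (4 s.f.). Final answer: 1.633e-17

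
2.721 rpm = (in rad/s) 0.2849. Check: 1 rpm = 0.10471976 rad/s, so 2.721 rpm = 2.721 * 0.10471976 = 0.28494245 rad/s. Result: 0.28494245 rad/s ≈ 0.2849 rad/s (4 s.f.).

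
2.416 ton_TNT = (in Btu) 9.581e+06. Check: 1 ton_TNT = 4.184e+09 J, so 2.416 ton_TNT = 2.416 * 4.184e+09 = 1.0108544e+10 J. 1 Btu = 1055.0559 J, so 1.0108544e+10 J = 1.0108544e+10 / 1055.0559 = 9581051.1 Btu ≈ 9.581e+06 Btu (4 s.f.).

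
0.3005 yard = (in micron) 2.748e+05. Check: 1 yard = 0.9144 m, so 0.3005 yard = 0.3005 * 0.9144 = 0.2747772 m. 1 micron = 1e-06 m, so 0.2747772 m = 0.2747772 / 1e-06 = 274777.2 micron ≈ 2.748e+05 micron (4 s.f.).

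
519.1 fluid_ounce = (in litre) 1 fluid_ounce = 2.957353e-05 m^3, so 519.1 fluid_ounce = 519.1 * 2.957353e-05 = 0.015351619 m^3. 1 litre = 0.001 m^3, so 0.015351619 m^3 = 0.015351619 / 0.001 = 15.351619 litre ≈ 15.35 litre (4 s.f.). Final answer: 15.35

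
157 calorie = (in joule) 1 calorie = 4.184 J, so 157 calorie = 157 * 4.184 = 656.888 J. 656.888 J = 656.888 joule ≈ 656.9 joule (4 s.f.). Final answer: 656.9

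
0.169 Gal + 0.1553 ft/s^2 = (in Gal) 4.903. Check: 1 Gal = 0.01 m/s^2, so 0.169 Gal = 0.169 * 0.01 = 0.00169 m/s^2. 1 ft/s^2 = 0.3048 m/s^2, so 0.1553 ft/s^2 = 0.1553 * 0.3048 = 0.04733544 m/s^2. Sum: 0.00169 + 0.04733544 = 0.04902544 m/s^2. 1 Gal = 0.01 m/s^2, so 0.04902544 m/s^2 = 0.04902544 / 0.01 = 4.902544 Gal ≈ 4.903 Gal (4 s.f.).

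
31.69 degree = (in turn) 0.08803. Check: 1 degree = 0.017453293 rad, so 31.69 degree = 31.69 * 0.017453293 = 0.55309484 rad. 1 turn = 6.2831853 rad, so 0.55309484 rad = 0.55309484 / 6.2831853 = 0.088027778 turn ≈ 0.08803 turn (4 s.f.).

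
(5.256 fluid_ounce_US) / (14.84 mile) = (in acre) 1 fluid_ounce_US = 2.957353e-05 m^3, so 5.256 fluid_ounce_US = 5.256 * 2.957353e-05 = 0.00015543847 m^3. 1 mile = 1609.344 m, so 14.84 mile = 14.84 * 1609.344 = 23882.665 m. Combine: 0.00015543847 m^3 / 23882.665 m = 6.5084224e-09 m^2. 1 acre = 4046.8564 m^2, so 6.5084224e-09 m^2 = 6.5084224e-09 / 4046.8564 = 1.6082662e-12 acre ≈ 1.608e-12 acre (4 s.f.). Final answer: 1.608e-12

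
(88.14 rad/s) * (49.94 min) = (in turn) 4.203e+04. Check: 88.14 rad/s is already in rad/s. 1 min = 60 s, so 49.94 min = 49.94 * 60 = 2996.4 s. Combine: 88.14 rad/s * 2996.4 s = 264102.7 rad. 1 turn = 6.2831853 rad, so 264102.7 rad = 264102.7 / 6.2831853 = 42033.25 turn ≈ 4.203e+04 turn (4 s.f.).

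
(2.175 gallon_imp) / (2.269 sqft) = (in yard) 0.0513. Check: 1 gallon_imp = 0.00454609 m^3, so 2.175 gallon_imp = 2.175 * 0.00454609 = 0.0098877457 m^3. 1 sqft = 0.09290304 m^2, so 2.269 sqft = 2.269 * 0.09290304 = 0.210797 m^2. Combine: 0.0098877457 m^3 / 0.210797 m^2 = 0.046906483 m. 1 yard = 0.9144 m, so 0.046906483 m = 0.046906483 / 0.9144 = 0.051297553 yard ≈ 0.0513 yard (4 s.f.).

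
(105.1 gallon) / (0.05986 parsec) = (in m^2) 1 gallon = 0.0037854118 m^3, so 105.1 gallon = 105.1 * 0.0037854118 = 0.39784678 m^3. 1 parsec = 3.0856776e+16 m, so 0.05986 parsec = 0.05986 * 3.0856776e+16 = 1.8470866e+15 m. Combine: 0.39784678 m^3 / 1.8470866e+15 m = 2.1539151e-16 m^2. Result: 2.1539151e-16 m^2 ≈ 2.154e-16 m^2 (4 s.f.). Final answer: 2.154e-16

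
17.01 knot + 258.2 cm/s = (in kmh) 40.8. Check: 1 knot = 0.51444444 m/s, so 17.01 knot = 17.01 * 0.51444444 = 8.7507 m/s. 1 cm/s = 0.01 m/s, so 258.2 cm/s = 258.2 * 0.01 = 2.582 m/s. Sum: 8.7507 + 2.582 = 11.3327 m/s. 1 kmh = 0.27777778 m/s, so 11.3327 m/s = 11.3327 / 0.27777778 = 40.79772 kmh ≈ 40.8 kmh (4 s.f.).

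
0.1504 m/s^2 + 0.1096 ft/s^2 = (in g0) 0.01874. Check: 0.1504 m/s^2 is already in m/s^2. 1 ft/s^2 = 0.3048 m/s^2, so 0.1096 ft/s^2 = 0.1096 * 0.3048 = 0.03340608 m/s^2. Sum: 0.1504 + 0.03340608 = 0.18380608 m/s^2. 1 g0 = 9.80665 m/s^2, so 0.18380608 m/s^2 = 0.18380608 / 9.80665 = 0.018743004 g0 ≈ 0.01874 g0 (4 s.f.).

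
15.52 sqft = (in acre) 0.0003563. Check: 1 sqft = 0.09290304 m^2, so 15.52 sqft = 15.52 * 0.09290304 = 1.4418552 m^2. 1 acre = 4046.8564 m^2, so 1.4418552 m^2 = 1.4418552 / 4046.8564 = 0.00035629017 acre ≈ 0.0003563 acre (4 s.f.).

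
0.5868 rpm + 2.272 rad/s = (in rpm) 1 rpm = 0.10471976 rad/s, so 0.5868 rpm = 0.5868 * 0.10471976 = 0.061449552 rad/s. 2.272 rad/s is already in rad/s. Sum: 0.061449552 + 2.272 = 2.3334496 rad/s. 1 rpm = 0.10471976 rad/s, so 2.3334496 rad/s = 2.3334496 / 0.10471976 = 22.282802 rpm ≈ 22.28 rpm (4 s.f.). Final answer: 22.28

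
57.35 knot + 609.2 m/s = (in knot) 1242. Check: 1 knot = 0.51444444 m/s, so 57.35 knot = 57.35 * 0.51444444 = 29.503389 m/s. 609.2 m/s is already in m/s. Sum: 29.503389 + 609.2 = 638.70339 m/s. 1 knot = 0.51444444 m/s, so 638.70339 m/s = 638.70339 / 0.51444444 = 1241.5401 knot ≈ 1242 knot (4 s.f.).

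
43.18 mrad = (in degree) 1 mrad = 0.001 rad, so 43.18 mrad = 43.18 * 0.001 = 0.04318 rad. 1 degree = 0.017453293 rad, so 0.04318 rad = 0.04318 / 0.017453293 = 2.4740318 degree ≈ 2.474 degree (4 s.f.). Final answer: 2.474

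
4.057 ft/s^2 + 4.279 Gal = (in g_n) 0.1305. Check: 1 ft/s^2 = 0.3048 m/s^2, so 4.057 ft/s^2 = 4.057 * 0.3048 = 1.2365736 m/s^2. 1 Gal = 0.01 m/s^2, so 4.279 Gal = 4.279 * 0.01 = 0.04279 m/s^2. Sum: 1.2365736 + 0.04279 = 1.2793636 m/s^2. 1 g_n = 9.80665 m/s^2, so 1.2793636 m/s^2 = 1.2793636 / 9.80665 = 0.13045878 g_n ≈ 0.1305 g_n (4 s.f.).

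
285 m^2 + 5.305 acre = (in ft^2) 2.342e+05. Check: 285 m^2 is already in m^2. 1 acre = 4046.8564 m^2, so 5.305 acre = 5.305 * 4046.8564 = 21468.573 m^2. Sum: 285 + 21468.573 = 21753.573 m^2. 1 ft^2 = 0.09290304 m^2, so 21753.573 m^2 = 21753.573 / 0.09290304 = 234153.51 ft^2 ≈ 2.342e+05 ft^2 (4 s.f.).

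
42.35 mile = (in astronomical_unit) 1 mile = 1609.344 m, so 42.35 mile = 42.35 * 1609.344 = 68155.718 m. 1 astronomical_unit = 1.4959787e+11 m, so 68155.718 m = 68155.718 / 1.4959787e+11 = 4.5559284e-07 astronomical_unit ≈ 4.556e-07 astronomical_unit (4 s.f.). Final answer: 4.556e-07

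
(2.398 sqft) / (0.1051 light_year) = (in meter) 1 sqft = 0.09290304 m^2, so 2.398 sqft = 2.398 * 0.09290304 = 0.22278149 m^2. 1 light_year = 9.4607305e+15 m, so 0.1051 light_year = 0.1051 * 9.4607305e+15 = 9.9432277e+14 m. Combine: 0.22278149 m^2 / 9.9432277e+14 m = 2.2405349e-16 m. 2.2405349e-16 m = 2.2405349e-16 meter ≈ 2.241e-16 meter (4 s.f.). Final answer: 2.241e-16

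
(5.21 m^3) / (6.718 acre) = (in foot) 0.0006287. Check: 5.21 m^3 is already in m^3. 1 acre = 4046.8564 m^2, so 6.718 acre = 6.718 * 4046.8564 = 27186.781 m^2. Combine: 5.21 m^3 / 27186.781 m^2 = 0.00019163725 m. 1 foot = 0.3048 m, so 0.00019163725 m = 0.00019163725 / 0.3048 = 0.00062873113 foot ≈ 0.0006287 foot (4 s.f.).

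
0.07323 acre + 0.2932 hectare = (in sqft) 1 acre = 4046.8564 m^2, so 0.07323 acre = 0.07323 * 4046.8564 = 296.3513 m^2. 1 hectare = 10000 m^2, so 0.2932 hectare = 0.2932 * 10000 = 2932 m^2. Sum: 296.3513 + 2932 = 3228.3513 m^2. 1 sqft = 0.09290304 m^2, so 3228.3513 m^2 = 3228.3513 / 0.09290304 = 34749.684 sqft ≈ 3.475e+04 sqft (4 s.f.). Final answer: 3.475e+04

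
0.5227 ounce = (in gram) 14.82. Check: 1 ounce = 0.028349523 kg, so 0.5227 ounce = 0.5227 * 0.028349523 = 0.014818296 kg. 1 gram = 0.001 kg, so 0.014818296 kg = 0.014818296 / 0.001 = 14.818296 gram ≈ 14.82 gram (4 s.f.).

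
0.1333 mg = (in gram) 1 mg = 1e-06 kg, so 0.1333 mg = 0.1333 * 1e-06 = 1.333e-07 kg. 1 gram = 0.001 kg, so 1.333e-07 kg = 1.333e-07 / 0.001 = 0.0001333 gram. Final answer: 0.0001333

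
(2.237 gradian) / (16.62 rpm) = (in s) 1 gradian = 0.015707963 rad, so 2.237 gradian = 2.237 * 0.015707963 = 0.035138714 rad. 1 rpm = 0.10471976 rad/s, so 16.62 rpm = 16.62 * 0.10471976 = 1.7404423 rad/s. Combine: 0.035138714 rad / 1.7404423 rad/s = 0.020189531 s. Result: 0.020189531 s ≈ 0.02019 s (4 s.f.). Final answer: 0.02019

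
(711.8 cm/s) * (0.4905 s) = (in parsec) 1 cm/s = 0.01 m/s, so 711.8 cm/s = 711.8 * 0.01 = 7.118 m/s. 0.4905 s is already in s. Combine: 7.118 m/s * 0.4905 s = 3.491379 m. 1 parsec = 3.0856776e+16 m, so 3.491379 m = 3.491379 / 3.0856776e+16 = 1.1314789e-16 parsec ≈ 1.131e-16 parsec (4 s.f.). Final answer: 1.131e-16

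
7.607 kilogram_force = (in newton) 74.6. Check: 1 kilogram_force = 9.80665 N, so 7.607 kilogram_force = 7.607 * 9.80665 = 74.599187 N. 74.599187 N = 74.599187 newton ≈ 74.6 newton (4 s.f.).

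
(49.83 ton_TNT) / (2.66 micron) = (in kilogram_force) 1 ton_TNT = 4.184e+09 J, so 49.83 ton_TNT = 49.83 * 4.184e+09 = 2.0848872e+11 J. 1 micron = 1e-06 m, so 2.66 micron = 2.66 * 1e-06 = 2.66e-06 m. Combine: 2.0848872e+11 J / 2.66e-06 m = 7.8379218e+16 N. 1 kilogram_force = 9.80665 N, so 7.8379218e+16 N = 7.8379218e+16 / 9.80665 = 7.9924559e+15 kilogram_force ≈ 7.992e+15 kilogram_force (4 s.f.). Final answer: 7.992e+15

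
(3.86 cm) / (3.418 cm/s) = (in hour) 0.0003137. Check: 1 cm = 0.01 m, so 3.86 cm = 3.86 * 0.01 = 0.0386 m. 1 cm/s = 0.01 m/s, so 3.418 cm/s = 3.418 * 0.01 = 0.03418 m/s. Combine: 0.0386 m / 0.03418 m/s = 1.1293154 s. 1 hour = 3600 s, so 1.1293154 s = 1.1293154 / 3600 = 0.00031369872 hour ≈ 0.0003137 hour (4 s.f.).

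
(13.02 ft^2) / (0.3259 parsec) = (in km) 1.203e-19. Check: 1 ft^2 = 0.09290304 m^2, so 13.02 ft^2 = 13.02 * 0.09290304 = 1.2095976 m^2. 1 parsec = 3.0856776e+16 m, so 0.3259 parsec = 0.3259 * 3.0856776e+16 = 1.0056223e+16 m. Combine: 1.2095976 m^2 / 1.0056223e+16 m = 1.2028349e-16 m. 1 km = 1000 m, so 1.2028349e-16 m = 1.2028349e-16 / 1000 = 1.2028349e-19 km ≈ 1.203e-19 km (4 s.f.).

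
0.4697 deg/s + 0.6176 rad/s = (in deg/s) 1 deg/s = 0.017453293 rad/s, so 0.4697 deg/s = 0.4697 * 0.017453293 = 0.0081978115 rad/s. 0.6176 rad/s is already in rad/s. Sum: 0.0081978115 + 0.6176 = 0.62579781 rad/s. 1 deg/s = 0.017453293 rad/s, so 0.62579781 rad/s = 0.62579781 / 0.017453293 = 35.855573 deg/s ≈ 35.86 deg/s (4 s.f.). Final answer: 35.86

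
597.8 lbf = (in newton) 2659. Check: 1 lbf = 4.4482216 N, so 597.8 lbf = 597.8 * 4.4482216 = 2659.1469 N. 2659.1469 N = 2659.1469 newton ≈ 2659 newton (4 s.f.).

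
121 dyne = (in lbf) 1 dyne = 1e-05 N, so 121 dyne = 121 * 1e-05 = 0.00121 N. 1 lbf = 4.4482216 N, so 0.00121 N = 0.00121 / 4.4482216 = 0.00027201882 lbf ≈ 0.000272 lbf (4 s.f.). Final answer: 0.000272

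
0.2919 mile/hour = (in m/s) 1 mile/hour = 0.44704 m/s, so 0.2919 mile/hour = 0.2919 * 0.44704 = 0.13049098 m/s. Result: 0.13049098 m/s ≈ 0.1305 m/s (4 s.f.). Final answer: 0.1305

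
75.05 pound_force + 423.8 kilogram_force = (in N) 1 pound_force = 4.4482216 N, so 75.05 pound_force = 75.05 * 4.4482216 = 333.83903 N. 1 kilogram_force = 9.80665 N, so 423.8 kilogram_force = 423.8 * 9.80665 = 4156.0583 N. Sum: 333.83903 + 4156.0583 = 4489.8973 N. Result: 4489.8973 N ≈ 4490 N (4 s.f.). Final answer: 4490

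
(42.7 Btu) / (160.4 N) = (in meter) 280.9. Check: 1 Btu = 1055.0559 J, so 42.7 Btu = 42.7 * 1055.0559 = 45050.885 J. 160.4 N is already in N. Combine: 45050.885 J / 160.4 N = 280.86587 m. 280.86587 m = 280.86587 meter ≈ 280.9 meter (4 s.f.).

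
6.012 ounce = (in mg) 1.704e+05. Check: 1 ounce = 0.028349523 kg, so 6.012 ounce = 6.012 * 0.028349523 = 0.17043733 kg. 1 mg = 1e-06 kg, so 0.17043733 kg = 0.17043733 / 1e-06 = 170437.33 mg ≈ 1.704e+05 mg (4 s.f.).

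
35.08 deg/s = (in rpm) 5.847. Check: 1 deg/s = 0.017453293 rad/s, so 35.08 deg/s = 35.08 * 0.017453293 = 0.6122615 rad/s. 1 rpm = 0.10471976 rad/s, so 0.6122615 rad/s = 0.6122615 / 0.10471976 = 5.8466667 rpm ≈ 5.847 rpm (4 s.f.).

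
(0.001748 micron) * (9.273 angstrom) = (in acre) 4.005e-22. Check: 1 micron = 1e-06 m, so 0.001748 micron = 0.001748 * 1e-06 = 1.748e-09 m. 1 angstrom = 1e-10 m, so 9.273 angstrom = 9.273 * 1e-10 = 9.273e-10 m. Combine: 1.748e-09 m * 9.273e-10 m = 1.6209204e-18 m^2. 1 acre = 4046.8564 m^2, so 1.6209204e-18 m^2 = 1.6209204e-18 / 4046.8564 = 4.0053815e-22 acre ≈ 4.005e-22 acre (4 s.f.).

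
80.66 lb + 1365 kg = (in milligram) 1 lb = 0.45359237 kg, so 80.66 lb = 80.66 * 0.45359237 = 36.586761 kg. 1365 kg is already in kg. Sum: 36.586761 + 1365 = 1401.5868 kg. 1 milligram = 1e-06 kg, so 1401.5868 kg = 1401.5868 / 1e-06 = 1.4015868e+09 milligram ≈ 1.402e+09 milligram (4 s.f.). Final answer: 1.402e+09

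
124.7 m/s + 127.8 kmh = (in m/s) 160.2. Check: 124.7 m/s is already in m/s. 1 kmh = 0.27777778 m/s, so 127.8 kmh = 127.8 * 0.27777778 = 35.5 m/s. Sum: 124.7 + 35.5 = 160.2 m/s. Result: 160.2 m/s.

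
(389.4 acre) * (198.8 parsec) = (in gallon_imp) 2.126e+27. Check: 1 acre = 4046.8564 m^2, so 389.4 acre = 389.4 * 4046.8564 = 1575845.9 m^2. 1 parsec = 3.0856776e+16 m, so 198.8 parsec = 198.8 * 3.0856776e+16 = 6.134327e+18 m. Combine: 1575845.9 m^2 * 6.134327e+18 m = 9.666754e+24 m^3. 1 gallon_imp = 0.00454609 m^3, so 9.666754e+24 m^3 = 9.666754e+24 / 0.00454609 = 2.1263886e+27 gallon_imp ≈ 2.126e+27 gallon_imp (4 s.f.).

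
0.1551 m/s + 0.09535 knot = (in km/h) 0.1551 m/s is already in m/s. 1 knot = 0.51444444 m/s, so 0.09535 knot = 0.09535 * 0.51444444 = 0.049052278 m/s. Sum: 0.1551 + 0.049052278 = 0.20415228 m/s. 1 km/h = 0.27777778 m/s, so 0.20415228 m/s = 0.20415228 / 0.27777778 = 0.7349482 km/h ≈ 0.7349 km/h (4 s.f.). Final answer: 0.7349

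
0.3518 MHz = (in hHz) 1 MHz = 1000000 Hz, so 0.3518 MHz = 0.3518 * 1000000 = 351800 Hz. 1 hHz = 100 Hz, so 351800 Hz = 351800 / 100 = 3518 hHz. Final answer: 3518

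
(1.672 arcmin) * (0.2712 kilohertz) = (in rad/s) 0.1319. Check: 1 arcmin = 0.00029088821 rad, so 1.672 arcmin = 1.672 * 0.00029088821 = 0.00048636508 rad. 1 kilohertz = 1000 Hz, so 0.2712 kilohertz = 0.2712 * 1000 = 271.2 Hz. Combine: 0.00048636508 rad * 271.2 Hz = 0.13190221 rad/s. Result: 0.13190221 rad/s ≈ 0.1319 rad/s (4 s.f.).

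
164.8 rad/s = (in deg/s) 1 deg/s = 0.017453293 rad/s, so 164.8 rad/s = 164.8 / 0.017453293 = 9442.3445 deg/s ≈ 9442 deg/s (4 s.f.). Final answer: 9442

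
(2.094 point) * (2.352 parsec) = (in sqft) 5.771e+14. Check: 1 point = 0.00035277778 m, so 2.094 point = 2.094 * 0.00035277778 = 0.00073871667 m. 1 parsec = 3.0856776e+16 m, so 2.352 parsec = 2.352 * 3.0856776e+16 = 7.2575137e+16 m. Combine: 0.00073871667 m * 7.2575137e+16 m = 5.3612463e+13 m^2. 1 sqft = 0.09290304 m^2, so 5.3612463e+13 m^2 = 5.3612463e+13 / 0.09290304 = 5.7707975e+14 sqft ≈ 5.771e+14 sqft (4 s.f.).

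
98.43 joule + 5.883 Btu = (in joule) 98.43 joule = 98.43 J. 1 Btu = 1055.0559 J, so 5.883 Btu = 5.883 * 1055.0559 = 6206.8936 J. Sum: 98.43 + 6206.8936 = 6305.3236 J. 6305.3236 J = 6305.3236 joule ≈ 6305 joule (4 s.f.). Final answer: 6305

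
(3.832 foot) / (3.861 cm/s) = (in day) 1 foot = 0.3048 m, so 3.832 foot = 3.832 * 0.3048 = 1.1679936 m. 1 cm/s = 0.01 m/s, so 3.861 cm/s = 3.861 * 0.01 = 0.03861 m/s. Combine: 1.1679936 m / 0.03861 m/s = 30.251064 s. 1 day = 86400 s, so 30.251064 s = 30.251064 / 86400 = 0.00035012806 day ≈ 0.0003501 day (4 s.f.). Final answer: 0.0003501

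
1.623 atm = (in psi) 23.85. Check: 1 atm = 101325 Pa, so 1.623 atm = 1.623 * 101325 = 164450.48 Pa. 1 psi = 6894.7573 Pa, so 164450.48 Pa = 164450.48 / 6894.7573 = 23.851525 psi ≈ 23.85 psi (4 s.f.).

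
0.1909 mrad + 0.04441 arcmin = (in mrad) 0.2038. Check: 1 mrad = 0.001 rad, so 0.1909 mrad = 0.1909 * 0.001 = 0.0001909 rad. 1 arcmin = 0.00029088821 rad, so 0.04441 arcmin = 0.04441 * 0.00029088821 = 1.2918345e-05 rad. Sum: 0.0001909 + 1.2918345e-05 = 0.00020381835 rad. 1 mrad = 0.001 rad, so 0.00020381835 rad = 0.00020381835 / 0.001 = 0.20381835 mrad ≈ 0.2038 mrad (4 s.f.).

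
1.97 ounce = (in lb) 1 ounce = 0.028349523 kg, so 1.97 ounce = 1.97 * 0.028349523 = 0.055848561 kg. 1 lb = 0.45359237 kg, so 0.055848561 kg = 0.055848561 / 0.45359237 = 0.123125 lb ≈ 0.1231 lb (4 s.f.). Final answer: 0.1231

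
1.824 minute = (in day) 1 minute = 60 s, so 1.824 minute = 1.824 * 60 = 109.44 s. 1 day = 86400 s, so 109.44 s = 109.44 / 86400 = 0.0012666667 day ≈ 0.001267 day (4 s.f.). Final answer: 0.001267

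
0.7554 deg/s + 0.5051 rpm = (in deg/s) 1 deg/s = 0.017453293 rad/s, so 0.7554 deg/s = 0.7554 * 0.017453293 = 0.013184217 rad/s. 1 rpm = 0.10471976 rad/s, so 0.5051 rpm = 0.5051 * 0.10471976 = 0.052893948 rad/s. Sum: 0.013184217 + 0.052893948 = 0.066078165 rad/s. 1 deg/s = 0.017453293 rad/s, so 0.066078165 rad/s = 0.066078165 / 0.017453293 = 3.786 deg/s. Final answer: 3.786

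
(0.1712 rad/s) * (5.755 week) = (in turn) 9.484e+04. Check: 0.1712 rad/s is already in rad/s. 1 week = 604800 s, so 5.755 week = 5.755 * 604800 = 3480624 s. Combine: 0.1712 rad/s * 3480624 s = 595882.83 rad. 1 turn = 6.2831853 rad, so 595882.83 rad = 595882.83 / 6.2831853 = 94837.698 turn ≈ 9.484e+04 turn (4 s.f.).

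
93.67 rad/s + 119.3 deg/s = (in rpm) 914.4. Check: 93.67 rad/s is already in rad/s. 1 deg/s = 0.017453293 rad/s, so 119.3 deg/s = 119.3 * 0.017453293 = 2.0821778 rad/s. Sum: 93.67 + 2.0821778 = 95.752178 rad/s. 1 rpm = 0.10471976 rad/s, so 95.752178 rad/s = 95.752178 / 0.10471976 = 914.36594 rpm ≈ 914.4 rpm (4 s.f.).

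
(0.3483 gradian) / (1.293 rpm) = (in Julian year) 1.28e-09. Check: 1 gradian = 0.015707963 rad, so 0.3483 gradian = 0.3483 * 0.015707963 = 0.0054710836 rad. 1 rpm = 0.10471976 rad/s, so 1.293 rpm = 1.293 * 0.10471976 = 0.13540264 rad/s. Combine: 0.0054710836 rad / 0.13540264 rad/s = 0.040406032 s. 1 Julian year = 31557600 s, so 0.040406032 s = 0.040406032 / 31557600 = 1.2803899e-09 Julian year ≈ 1.28e-09 Julian year (4 s.f.).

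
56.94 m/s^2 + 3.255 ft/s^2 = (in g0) 5.907. Check: 56.94 m/s^2 is already in m/s^2. 1 ft/s^2 = 0.3048 m/s^2, so 3.255 ft/s^2 = 3.255 * 0.3048 = 0.992124 m/s^2. Sum: 56.94 + 0.992124 = 57.932124 m/s^2. 1 g0 = 9.80665 m/s^2, so 57.932124 m/s^2 = 57.932124 / 9.80665 = 5.9074326 g0 ≈ 5.907 g0 (4 s.f.).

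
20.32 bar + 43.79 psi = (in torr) 1 bar = 100000 Pa, so 20.32 bar = 20.32 * 100000 = 2032000 Pa. 1 psi = 6894.7573 Pa, so 43.79 psi = 43.79 * 6894.7573 = 301921.42 Pa. Sum: 2032000 + 301921.42 = 2333921.4 Pa. 1 torr = 133.32237 Pa, so 2333921.4 Pa = 2333921.4 / 133.32237 = 17505.85 torr ≈ 1.751e+04 torr (4 s.f.). Final answer: 1.751e+04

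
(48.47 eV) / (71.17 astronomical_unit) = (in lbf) 1.64e-31. Check: 1 eV = 1.6021766e-19 J, so 48.47 eV = 48.47 * 1.6021766e-19 = 7.7657501e-18 J. 1 astronomical_unit = 1.4959787e+11 m, so 71.17 astronomical_unit = 71.17 * 1.4959787e+11 = 1.064688e+13 m. Combine: 7.7657501e-18 J / 1.064688e+13 m = 7.2939207e-31 N. 1 lbf = 4.4482216 N, so 7.2939207e-31 N = 7.2939207e-31 / 4.4482216 = 1.6397386e-31 lbf ≈ 1.64e-31 lbf (4 s.f.).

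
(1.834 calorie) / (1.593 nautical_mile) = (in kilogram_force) 1 calorie = 4.184 J, so 1.834 calorie = 1.834 * 4.184 = 7.673456 J. 1 nautical_mile = 1852 m, so 1.593 nautical_mile = 1.593 * 1852 = 2950.236 m. Combine: 7.673456 J / 2950.236 m = 0.0026009634 N. 1 kilogram_force = 9.80665 N, so 0.0026009634 N = 0.0026009634 / 9.80665 = 0.00026522446 kilogram_force ≈ 0.0002652 kilogram_force (4 s.f.). Final answer: 0.0002652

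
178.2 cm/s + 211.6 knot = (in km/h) 398.3. Check: 1 cm/s = 0.01 m/s, so 178.2 cm/s = 178.2 * 0.01 = 1.782 m/s. 1 knot = 0.51444444 m/s, so 211.6 knot = 211.6 * 0.51444444 = 108.85644 m/s. Sum: 1.782 + 108.85644 = 110.63844 m/s. 1 km/h = 0.27777778 m/s, so 110.63844 m/s = 110.63844 / 0.27777778 = 398.2984 km/h ≈ 398.3 km/h (4 s.f.).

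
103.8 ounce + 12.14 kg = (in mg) 1 ounce = 0.028349523 kg, so 103.8 ounce = 103.8 * 0.028349523 = 2.9426805 kg. 12.14 kg is already in kg. Sum: 2.9426805 + 12.14 = 15.082681 kg. 1 mg = 1e-06 kg, so 15.082681 kg = 15.082681 / 1e-06 = 15082681 mg ≈ 1.508e+07 mg (4 s.f.). Final answer: 1.508e+07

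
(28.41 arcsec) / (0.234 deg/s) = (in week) 5.576e-08. Check: 1 arcsec = 4.8481368e-06 rad, so 28.41 arcsec = 28.41 * 4.8481368e-06 = 0.00013773557 rad. 1 deg/s = 0.017453293 rad/s, so 0.234 deg/s = 0.234 * 0.017453293 = 0.0040840704 rad/s. Combine: 0.00013773557 rad / 0.0040840704 rad/s = 0.033725071 s. 1 week = 604800 s, so 0.033725071 s = 0.033725071 / 604800 = 5.5762353e-08 week ≈ 5.576e-08 week (4 s.f.).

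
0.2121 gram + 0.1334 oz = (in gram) 1 gram = 0.001 kg, so 0.2121 gram = 0.2121 * 0.001 = 0.0002121 kg. 1 oz = 0.028349523 kg, so 0.1334 oz = 0.1334 * 0.028349523 = 0.0037818264 kg. Sum: 0.0002121 + 0.0037818264 = 0.0039939264 kg. 1 gram = 0.001 kg, so 0.0039939264 kg = 0.0039939264 / 0.001 = 3.9939264 gram ≈ 3.994 gram (4 s.f.). Final answer: 3.994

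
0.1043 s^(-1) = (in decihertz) 0.1043 s^(-1) = 0.1043 Hz. 1 decihertz = 0.1 Hz, so 0.1043 Hz = 0.1043 / 0.1 = 1.043 decihertz. Final answer: 1.043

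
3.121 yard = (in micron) 1 yard = 0.9144 m, so 3.121 yard = 3.121 * 0.9144 = 2.8538424 m. 1 micron = 1e-06 m, so 2.8538424 m = 2.8538424 / 1e-06 = 2853842.4 micron ≈ 2.854e+06 micron (4 s.f.). Final answer: 2.854e+06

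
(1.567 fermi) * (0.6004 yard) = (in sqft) 1 fermi = 1e-15 m, so 1.567 fermi = 1.567 * 1e-15 = 1.567e-15 m. 1 yard = 0.9144 m, so 0.6004 yard = 0.6004 * 0.9144 = 0.54900576 m. Combine: 1.567e-15 m * 0.54900576 m = 8.6029203e-16 m^2. 1 sqft = 0.09290304 m^2, so 8.6029203e-16 m^2 = 8.6029203e-16 / 0.09290304 = 9.2601063e-15 sqft ≈ 9.26e-15 sqft (4 s.f.). Final answer: 9.26e-15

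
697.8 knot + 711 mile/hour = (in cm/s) 6.768e+04. Check: 1 knot = 0.51444444 m/s, so 697.8 knot = 697.8 * 0.51444444 = 358.97933 m/s. 1 mile/hour = 0.44704 m/s, so 711 mile/hour = 711 * 0.44704 = 317.84544 m/s. Sum: 358.97933 + 317.84544 = 676.82477 m/s. 1 cm/s = 0.01 m/s, so 676.82477 m/s = 676.82477 / 0.01 = 67682.477 cm/s ≈ 6.768e+04 cm/s (4 s.f.).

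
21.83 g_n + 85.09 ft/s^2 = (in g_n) 24.47. Check: 1 g_n = 9.80665 m/s^2, so 21.83 g_n = 21.83 * 9.80665 = 214.07917 m/s^2. 1 ft/s^2 = 0.3048 m/s^2, so 85.09 ft/s^2 = 85.09 * 0.3048 = 25.935432 m/s^2. Sum: 214.07917 + 25.935432 = 240.0146 m/s^2. 1 g_n = 9.80665 m/s^2, so 240.0146 m/s^2 = 240.0146 / 9.80665 = 24.474678 g_n ≈ 24.47 g_n (4 s.f.).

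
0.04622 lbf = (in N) 1 lbf = 4.4482216 N, so 0.04622 lbf = 0.04622 * 4.4482216 = 0.2055968 N. Result: 0.2055968 N ≈ 0.2056 N (4 s.f.). Final answer: 0.2056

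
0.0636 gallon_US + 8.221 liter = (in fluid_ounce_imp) 297.8. Check: 1 gallon_US = 0.0037854118 m^3, so 0.0636 gallon_US = 0.0636 * 0.0037854118 = 0.00024075219 m^3. 1 liter = 0.001 m^3, so 8.221 liter = 8.221 * 0.001 = 0.008221 m^3. Sum: 0.00024075219 + 0.008221 = 0.0084617522 m^3. 1 fluid_ounce_imp = 2.8413063e-05 m^3, so 0.0084617522 m^3 = 0.0084617522 / 2.8413063e-05 = 297.81204 fluid_ounce_imp ≈ 297.8 fluid_ounce_imp (4 s.f.).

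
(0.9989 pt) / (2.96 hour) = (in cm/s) 1 pt = 0.00035277778 m, so 0.9989 pt = 0.9989 * 0.00035277778 = 0.00035238972 m. 1 hour = 3600 s, so 2.96 hour = 2.96 * 3600 = 10656 s. Combine: 0.00035238972 m / 10656 s = 3.3069606e-08 m/s. 1 cm/s = 0.01 m/s, so 3.3069606e-08 m/s = 3.3069606e-08 / 0.01 = 3.3069606e-06 cm/s ≈ 3.307e-06 cm/s (4 s.f.). Final answer: 3.307e-06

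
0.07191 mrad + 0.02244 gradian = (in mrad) 0.4244. Check: 1 mrad = 0.001 rad, so 0.07191 mrad = 0.07191 * 0.001 = 7.191e-05 rad. 1 gradian = 0.015707963 rad, so 0.02244 gradian = 0.02244 * 0.015707963 = 0.0003524867 rad. Sum: 7.191e-05 + 0.0003524867 = 0.0004243967 rad. 1 mrad = 0.001 rad, so 0.0004243967 rad = 0.0004243967 / 0.001 = 0.4243967 mrad ≈ 0.4244 mrad (4 s.f.).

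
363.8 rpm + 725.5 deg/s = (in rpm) 484.7. Check: 1 rpm = 0.10471976 rad/s, so 363.8 rpm = 363.8 * 0.10471976 = 38.097047 rad/s. 1 deg/s = 0.017453293 rad/s, so 725.5 deg/s = 725.5 * 0.017453293 = 12.662364 rad/s. Sum: 38.097047 + 12.662364 = 50.759411 rad/s. 1 rpm = 0.10471976 rad/s, so 50.759411 rad/s = 50.759411 / 0.10471976 = 484.71667 rpm ≈ 484.7 rpm (4 s.f.).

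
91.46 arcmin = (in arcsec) 5488. Check: 1 arcmin = 0.00029088821 rad, so 91.46 arcmin = 91.46 * 0.00029088821 = 0.026604636 rad. 1 arcsec = 4.8481368e-06 rad, so 0.026604636 rad = 0.026604636 / 4.8481368e-06 = 5487.6 arcsec ≈ 5488 arcsec (4 s.f.).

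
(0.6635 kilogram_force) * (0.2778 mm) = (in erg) 1 kilogram_force = 9.80665 N, so 0.6635 kilogram_force = 0.6635 * 9.80665 = 6.5067123 N. 1 mm = 0.001 m, so 0.2778 mm = 0.2778 * 0.001 = 0.0002778 m. Combine: 6.5067123 N * 0.0002778 m = 0.0018075647 J. 1 erg = 1e-07 J, so 0.0018075647 J = 0.0018075647 / 1e-07 = 18075.647 erg ≈ 1.808e+04 erg (4 s.f.). Final answer: 1.808e+04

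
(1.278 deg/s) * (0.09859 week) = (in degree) 7.62e+04. Check: 1 deg/s = 0.017453293 rad/s, so 1.278 deg/s = 1.278 * 0.017453293 = 0.022305308 rad/s. 1 week = 604800 s, so 0.09859 week = 0.09859 * 604800 = 59627.232 s. Combine: 0.022305308 rad/s * 59627.232 s = 1330.0038 rad. 1 degree = 0.017453293 rad, so 1330.0038 rad = 1330.0038 / 0.017453293 = 76203.602 degree ≈ 7.62e+04 degree (4 s.f.).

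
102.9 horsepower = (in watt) 1 horsepower = 745.69987 W, so 102.9 horsepower = 102.9 * 745.69987 = 76732.517 W. 76732.517 W = 76732.517 watt ≈ 7.673e+04 watt (4 s.f.). Final answer: 7.673e+04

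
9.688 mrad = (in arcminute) 33.3. Check: 1 mrad = 0.001 rad, so 9.688 mrad = 9.688 * 0.001 = 0.009688 rad. 1 arcminute = 0.00029088821 rad, so 0.009688 rad = 0.009688 / 0.00029088821 = 33.304891 arcminute ≈ 33.3 arcminute (4 s.f.).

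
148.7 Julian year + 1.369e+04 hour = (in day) 5.488e+04. Check: 1 Julian year = 31557600 s, so 148.7 Julian year = 148.7 * 31557600 = 4.6926151e+09 s. 1 hour = 3600 s, so 1.369e+04 hour = 1.369e+04 * 3600 = 49284000 s. Sum: 4.6926151e+09 + 49284000 = 4.7418991e+09 s. 1 day = 86400 s, so 4.7418991e+09 s = 4.7418991e+09 / 86400 = 54883.092 day ≈ 5.488e+04 day (4 s.f.).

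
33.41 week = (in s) 1 week = 604800 s, so 33.41 week = 33.41 * 604800 = 20206368 s. Result: 20206368 s ≈ 2.021e+07 s (4 s.f.). Final answer: 2.021e+07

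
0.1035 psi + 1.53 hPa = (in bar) 1 psi = 6894.7573 Pa, so 0.1035 psi = 0.1035 * 6894.7573 = 713.60738 Pa. 1 hPa = 100 Pa, so 1.53 hPa = 1.53 * 100 = 153 Pa. Sum: 713.60738 + 153 = 866.60738 Pa. 1 bar = 100000 Pa, so 866.60738 Pa = 866.60738 / 100000 = 0.0086660738 bar ≈ 0.008666 bar (4 s.f.). Final answer: 0.008666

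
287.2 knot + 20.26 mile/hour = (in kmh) 1 knot = 0.51444444 m/s, so 287.2 knot = 287.2 * 0.51444444 = 147.74844 m/s. 1 mile/hour = 0.44704 m/s, so 20.26 mile/hour = 20.26 * 0.44704 = 9.0570304 m/s. Sum: 147.74844 + 9.0570304 = 156.80547 m/s. 1 kmh = 0.27777778 m/s, so 156.80547 m/s = 156.80547 / 0.27777778 = 564.49971 kmh ≈ 564.5 kmh (4 s.f.). Final answer: 564.5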